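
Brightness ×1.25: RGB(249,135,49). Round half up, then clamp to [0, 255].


Multiply each channel by 1.25, round half up, clamp to [0, 255]
R: 249×1.25 = 311.25 → round → 311 → clamp → 255
G: 135×1.25 = 168.75 → round → 169
B: 49×1.25 = 61.25 → round → 61
= RGB(255, 169, 61)


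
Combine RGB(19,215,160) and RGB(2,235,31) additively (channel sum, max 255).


Additive: each channel = min(255, C₁+C₂)
R: 19+2 = 21 → 21
G: 215+235 = 450 → 255
B: 160+31 = 191 → 191
= RGB(21, 255, 191)


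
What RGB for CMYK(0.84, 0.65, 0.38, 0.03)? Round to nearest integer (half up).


R = 255 × (1-C) × (1-K) = 255 × 0.16 × 0.97 = 39.576 → 40
G = 255 × (1-M) × (1-K) = 255 × 0.35 × 0.97 = 86.5725 → 87
B = 255 × (1-Y) × (1-K) = 255 × 0.62 × 0.97 = 153.357 → 153
= RGB(40, 87, 153)


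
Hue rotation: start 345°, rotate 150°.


New hue = (H + rotation) mod 360
New hue = (345 + 150) mod 360
= 495 mod 360
= 135°


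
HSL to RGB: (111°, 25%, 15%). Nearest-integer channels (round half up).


H=111°, S=0.25, L=0.15
C = (1-|2L-1|)×S = (1-|-0.70|)×0.25 = 0.075
H' = H/60 = 111/60 ≈ 1.8500; X = C×(1-|H' mod 2 - 1|) = 0.01125
m = L - C/2 = 0.15 - 0.0375 = 0.1125
Sector ⌊H'⌋ = 1 → (R',G',B') = (0.01125, 0.075, 0.0)
RGB = ((R'+m)×255, (G'+m)×255, (B'+m)×255) = (31.55625, 47.8125, 28.6875)
Round half up → RGB(32, 48, 29)


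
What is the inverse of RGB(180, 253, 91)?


Invert: (255-R, 255-G, 255-B)
R: 255-180 = 75
G: 255-253 = 2
B: 255-91 = 164
= RGB(75, 2, 164)


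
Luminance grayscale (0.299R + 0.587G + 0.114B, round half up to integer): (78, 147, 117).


Gray = 0.299×R + 0.587×G + 0.114×B
Gray = 0.299×78 + 0.587×147 + 0.114×117
Gray = 23.322 + 86.289 + 13.338
Gray = 122.949 → round half up → 123
Gray = 123


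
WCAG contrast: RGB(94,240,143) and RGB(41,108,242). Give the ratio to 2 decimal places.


Linearize each sRGB channel c=v/255: c/12.92 if c ≤ 0.04045 else ((c+0.055)/1.055)^2.4
L = 0.2126×R_lin + 0.7152×G_lin + 0.0722×B_lin
Color 1 (94,240,143):
  R=94: 94/255≈0.3686 > 0.04045 → ((0.3686+0.055)/1.055)^2.4 ≈ 0.11193
  G=240: 240/255≈0.9412 > 0.04045 → ((0.9412+0.055)/1.055)^2.4 ≈ 0.87137
  B=143: 143/255≈0.5608 > 0.04045 → ((0.5608+0.055)/1.055)^2.4 ≈ 0.27468
  L1 = 0.2126×0.11193 + 0.7152×0.87137 + 0.0722×0.27468 ≈ 0.66683
Color 2 (41,108,242):
  R=41: 41/255≈0.1608 > 0.04045 → ((0.1608+0.055)/1.055)^2.4 ≈ 0.02217
  G=108: 108/255≈0.4235 > 0.04045 → ((0.4235+0.055)/1.055)^2.4 ≈ 0.14996
  B=242: 242/255≈0.9490 > 0.04045 → ((0.9490+0.055)/1.055)^2.4 ≈ 0.88792
  L2 = 0.2126×0.02217 + 0.7152×0.14996 + 0.0722×0.88792 ≈ 0.17607
Lighter = 0.66683, Darker = 0.17607
Ratio = (L_lighter + 0.05) / (L_darker + 0.05)
Ratio = (0.66683 + 0.05) / (0.17607 + 0.05) = 0.71683 / 0.22607 ≈ 3.1708
Ratio ≈ 3.17:1


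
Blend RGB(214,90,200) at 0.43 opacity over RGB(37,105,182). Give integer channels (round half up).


C = α×F + (1-α)×B, with 1-α = 0.57
R: 0.43×214 + 0.57×37 = 92.02 + 21.09 = 113.11 → 113
G: 0.43×90 + 0.57×105 = 38.70 + 59.85 = 98.55 → 99
B: 0.43×200 + 0.57×182 = 86.00 + 103.74 = 189.74 → 190
= RGB(113, 99, 190)


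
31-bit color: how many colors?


Colors = 2^bits = 2^31
= 2,147,483,648 colors


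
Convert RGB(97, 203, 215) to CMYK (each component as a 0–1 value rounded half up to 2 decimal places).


R'=97/255≈0.3804, G'=203/255≈0.7961, B'=215/255≈0.8431
K = 1 - max(R',G',B') = 1 - 215/255 = 40/255 = 0.15686… → 0.16
(1-R'-K)/(1-K) simplifies to (max-R)/max with max = 215:
C = (215-97)/215 = 118/215 = 0.54883… → 0.55
M = (215-203)/215 = 12/215 = 0.05581… → 0.06
Y = (215-215)/215 = 0/215 = 0 → 0.00
= CMYK(0.55, 0.06, 0.00, 0.16)


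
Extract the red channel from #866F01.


Color: #866F01
R = 86 = 134
G = 6F = 111
B = 01 = 1
Red = 134


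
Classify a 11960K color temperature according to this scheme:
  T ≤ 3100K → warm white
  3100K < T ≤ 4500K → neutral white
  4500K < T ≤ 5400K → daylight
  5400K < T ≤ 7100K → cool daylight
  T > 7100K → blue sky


Temperature: 11960K
11960K > 7100K → blue sky
Classification: blue sky


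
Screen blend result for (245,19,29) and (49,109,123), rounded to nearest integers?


Screen: C = 255 - (255-A)×(255-B)/255, rounded to nearest integer
R: 255 - (255-245)×(255-49)/255 = 255 - 2060/255 ≈ 255 - 8.078 = 246.922 → 247
G: 255 - (255-19)×(255-109)/255 = 255 - 34456/255 ≈ 255 - 135.122 = 119.878 → 120
B: 255 - (255-29)×(255-123)/255 = 255 - 29832/255 ≈ 255 - 116.988 = 138.012 → 138
= RGB(247, 120, 138)


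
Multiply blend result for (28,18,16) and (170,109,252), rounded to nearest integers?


Multiply: C = A×B/255, rounded to nearest integer
R: 28×170/255 = 4760/255 ≈ 18.667 → 19
G: 18×109/255 = 1962/255 ≈ 7.694 → 8
B: 16×252/255 = 4032/255 ≈ 15.812 → 16
= RGB(19, 8, 16)


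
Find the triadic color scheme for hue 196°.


Triadic: equally spaced at 120° intervals
H1 = 196°
H2 = (196 + 120) mod 360 = 316°
H3 = (196 + 240) mod 360 = 76°
Triadic = 196°, 316°, 76°


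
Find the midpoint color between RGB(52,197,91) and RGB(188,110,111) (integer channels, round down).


Midpoint: each channel = ⌊(C₁+C₂)/2⌋
R: ⌊(52+188)/2⌋ = 120
G: ⌊(197+110)/2⌋ = 153
B: ⌊(91+111)/2⌋ = 101
= RGB(120, 153, 101)


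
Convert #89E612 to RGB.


89 → 137 (R)
E6 → 230 (G)
12 → 18 (B)
= RGB(137, 230, 18)


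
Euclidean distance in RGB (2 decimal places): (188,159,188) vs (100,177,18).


d = √[(R₁-R₂)² + (G₁-G₂)² + (B₁-B₂)²]
d = √[(188-100)² + (159-177)² + (188-18)²]
d = √[7744 + 324 + 28900]
d = √36968
d ≈ 192.27


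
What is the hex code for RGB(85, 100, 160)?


R = 85 → 55 (hex)
G = 100 → 64 (hex)
B = 160 → A0 (hex)
Hex = #5564A0


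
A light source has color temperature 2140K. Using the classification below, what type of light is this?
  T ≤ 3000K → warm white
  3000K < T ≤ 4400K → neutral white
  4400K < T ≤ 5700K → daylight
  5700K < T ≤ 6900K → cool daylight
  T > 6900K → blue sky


Temperature: 2140K
2140K ≤ 3000K → warm white
Classification: warm white


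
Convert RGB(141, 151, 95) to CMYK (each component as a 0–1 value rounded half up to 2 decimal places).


R'=141/255≈0.5529, G'=151/255≈0.5922, B'=95/255≈0.3725
K = 1 - max(R',G',B') = 1 - 151/255 = 104/255 = 0.40784… → 0.41
(1-R'-K)/(1-K) simplifies to (max-R)/max with max = 151:
C = (151-141)/151 = 10/151 = 0.06622… → 0.07
M = (151-151)/151 = 0/151 = 0 → 0.00
Y = (151-95)/151 = 56/151 = 0.37086… → 0.37
= CMYK(0.07, 0.00, 0.37, 0.41)


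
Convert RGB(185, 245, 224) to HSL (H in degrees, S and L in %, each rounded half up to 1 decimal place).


Normalize: R'=185/255≈0.7255, G'=245/255≈0.9608, B'=224/255≈0.8784
Max=245/255, Min=185/255, Δ=Max-Min=60/255
L = (Max+Min)/2 = (245+185)/510 = 430/510 = 0.84313… → L = 84.3%
L > 0.5 → S = Δ/(2-Max-Min) = 60/(510-245-185) = 60/80 = 0.75 → S = 75.0%
(the 1/255 factors cancel in S and H, so raw channel differences can be used)
Max is G' → H = 60 × ((B-R)/Δ + 2) = 60 × ((224-185)/60 + 2)
  39/60 + 2 = 0.65 + 2 = 2.65
  H = 60 × 2.65 = 159° → H = 159.0°
= HSL(159.0°, 75.0%, 84.3%)


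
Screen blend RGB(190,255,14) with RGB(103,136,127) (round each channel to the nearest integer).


Screen: C = 255 - (255-A)×(255-B)/255, rounded to nearest integer
R: 255 - (255-190)×(255-103)/255 = 255 - 9880/255 ≈ 255 - 38.745 = 216.255 → 216
G: 255 - (255-255)×(255-136)/255 = 255 - 0/255 ≈ 255 - 0.000 = 255.000 → 255
B: 255 - (255-14)×(255-127)/255 = 255 - 30848/255 ≈ 255 - 120.973 = 134.027 → 134
= RGB(216, 255, 134)


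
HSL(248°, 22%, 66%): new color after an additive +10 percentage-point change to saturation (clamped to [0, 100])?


Original S = 22%
Adjustment = +10 percentage points
New S = 22 + (10) = 32
Clamp to [0, 100] → 32
= HSL(248°, 32%, 66%)


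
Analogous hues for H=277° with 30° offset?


Base hue: 277°
Left analog: (277 - 30) mod 360 = 247°
Right analog: (277 + 30) mod 360 = 307°
Analogous hues = 247° and 307°


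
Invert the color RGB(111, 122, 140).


Invert: (255-R, 255-G, 255-B)
R: 255-111 = 144
G: 255-122 = 133
B: 255-140 = 115
= RGB(144, 133, 115)


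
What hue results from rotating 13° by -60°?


New hue = (H + rotation) mod 360
New hue = (13 -60) mod 360
= -47 mod 360
= 313°


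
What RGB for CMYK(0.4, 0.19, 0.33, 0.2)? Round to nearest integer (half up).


R = 255 × (1-C) × (1-K) = 255 × 0.60 × 0.80 = 122.4 → 122
G = 255 × (1-M) × (1-K) = 255 × 0.81 × 0.80 = 165.24 → 165
B = 255 × (1-Y) × (1-K) = 255 × 0.67 × 0.80 = 136.68 → 137
= RGB(122, 165, 137)


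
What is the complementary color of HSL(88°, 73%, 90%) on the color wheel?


Complement = opposite side of color wheel = hue + 180°
H' = (88 + 180) mod 360 = 268°
S and L unchanged.
= HSL(268°, 73%, 90%)


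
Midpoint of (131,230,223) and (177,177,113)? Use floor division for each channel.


Midpoint: each channel = ⌊(C₁+C₂)/2⌋
R: ⌊(131+177)/2⌋ = 154
G: ⌊(230+177)/2⌋ = 203
B: ⌊(223+113)/2⌋ = 168
= RGB(154, 203, 168)


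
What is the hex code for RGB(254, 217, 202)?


R = 254 → FE (hex)
G = 217 → D9 (hex)
B = 202 → CA (hex)
Hex = #FED9CA


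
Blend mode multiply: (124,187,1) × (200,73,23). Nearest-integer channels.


Multiply: C = A×B/255, rounded to nearest integer
R: 124×200/255 = 24800/255 ≈ 97.255 → 97
G: 187×73/255 = 13651/255 ≈ 53.533 → 54
B: 1×23/255 = 23/255 ≈ 0.090 → 0
= RGB(97, 54, 0)


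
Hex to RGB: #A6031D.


A6 → 166 (R)
03 → 3 (G)
1D → 29 (B)
= RGB(166, 3, 29)


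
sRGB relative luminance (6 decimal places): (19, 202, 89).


Linearize each channel (sRGB transfer function): c = v/255; c_lin = c/12.92 if c ≤ 0.04045, else ((c+0.055)/1.055)^2.4
  R: 19/255 ≈ 0.074510 > 0.04045 → ((0.074510+0.055)/1.055)^2.4 ≈ 0.006512
  G: 202/255 ≈ 0.792157 > 0.04045 → ((0.792157+0.055)/1.055)^2.4 ≈ 0.590619
  B: 89/255 ≈ 0.349020 > 0.04045 → ((0.349020+0.055)/1.055)^2.4 ≈ 0.099899
R_lin = 0.006512, G_lin = 0.590619, B_lin = 0.099899
L = 0.2126×R + 0.7152×G + 0.0722×B
L = 0.2126×0.006512 + 0.7152×0.590619 + 0.0722×0.099899
L ≈ 0.431008


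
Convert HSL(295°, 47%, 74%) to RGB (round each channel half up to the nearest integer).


H=295°, S=0.47, L=0.74
C = (1-|2L-1|)×S = (1-|0.48|)×0.47 = 0.2444
H' = H/60 = 295/60 ≈ 4.9167; X = C×(1-|H' mod 2 - 1|) ≈ 0.2240
m = L - C/2 = 0.74 - 0.1222 = 0.6178
Sector ⌊H'⌋ = 4 → (R',G',B') = (≈0.2240, 0.0, 0.2444)
RGB = ((R'+m)×255, (G'+m)×255, (B'+m)×255) = (214.6675, 157.539, 219.861)
Round half up → RGB(215, 158, 220)


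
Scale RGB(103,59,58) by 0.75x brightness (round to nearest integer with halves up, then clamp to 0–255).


Multiply each channel by 0.75, round half up, clamp to [0, 255]
R: 103×0.75 = 77.25 → round → 77
G: 59×0.75 = 44.25 → round → 44
B: 58×0.75 = 43.5 → round → 44
= RGB(77, 44, 44)


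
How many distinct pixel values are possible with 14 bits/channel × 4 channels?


Total bits = 14 bits/channel × 4 channels = 56 bits
Distinct pixel values = 2^56
= 72,057,594,037,927,936 pixel values


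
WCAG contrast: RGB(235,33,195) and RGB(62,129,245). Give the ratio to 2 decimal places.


Linearize each sRGB channel c=v/255: c/12.92 if c ≤ 0.04045 else ((c+0.055)/1.055)^2.4
L = 0.2126×R_lin + 0.7152×G_lin + 0.0722×B_lin
Color 1 (235,33,195):
  R=235: 235/255≈0.9216 > 0.04045 → ((0.9216+0.055)/1.055)^2.4 ≈ 0.83077
  G=33: 33/255≈0.1294 > 0.04045 → ((0.1294+0.055)/1.055)^2.4 ≈ 0.01521
  B=195: 195/255≈0.7647 > 0.04045 → ((0.7647+0.055)/1.055)^2.4 ≈ 0.54572
  L1 = 0.2126×0.83077 + 0.7152×0.01521 + 0.0722×0.54572 ≈ 0.22690
Color 2 (62,129,245):
  R=62: 62/255≈0.2431 > 0.04045 → ((0.2431+0.055)/1.055)^2.4 ≈ 0.04817
  G=129: 129/255≈0.5059 > 0.04045 → ((0.5059+0.055)/1.055)^2.4 ≈ 0.21953
  B=245: 245/255≈0.9608 > 0.04045 → ((0.9608+0.055)/1.055)^2.4 ≈ 0.91310
  L2 = 0.2126×0.04817 + 0.7152×0.21953 + 0.0722×0.91310 ≈ 0.23317
Lighter = 0.23317, Darker = 0.22690
Ratio = (L_lighter + 0.05) / (L_darker + 0.05)
Ratio = (0.23317 + 0.05) / (0.22690 + 0.05) = 0.28317 / 0.27690 ≈ 1.0227
Ratio ≈ 1.02:1


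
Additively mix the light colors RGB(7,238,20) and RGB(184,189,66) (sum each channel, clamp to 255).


Additive: each channel = min(255, C₁+C₂)
R: 7+184 = 191 → 191
G: 238+189 = 427 → 255
B: 20+66 = 86 → 86
= RGB(191, 255, 86)


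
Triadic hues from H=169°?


Triadic: equally spaced at 120° intervals
H1 = 169°
H2 = (169 + 120) mod 360 = 289°
H3 = (169 + 240) mod 360 = 49°
Triadic = 169°, 289°, 49°


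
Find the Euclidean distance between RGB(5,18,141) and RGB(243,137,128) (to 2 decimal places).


d = √[(R₁-R₂)² + (G₁-G₂)² + (B₁-B₂)²]
d = √[(5-243)² + (18-137)² + (141-128)²]
d = √[56644 + 14161 + 169]
d = √70974
d ≈ 266.41


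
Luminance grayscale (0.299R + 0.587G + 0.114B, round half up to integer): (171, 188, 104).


Gray = 0.299×R + 0.587×G + 0.114×B
Gray = 0.299×171 + 0.587×188 + 0.114×104
Gray = 51.129 + 110.356 + 11.856
Gray = 173.341 → round half up → 173
Gray = 173


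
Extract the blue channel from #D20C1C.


Color: #D20C1C
R = D2 = 210
G = 0C = 12
B = 1C = 28
Blue = 28


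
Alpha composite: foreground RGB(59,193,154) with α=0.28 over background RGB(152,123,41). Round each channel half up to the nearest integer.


C = α×F + (1-α)×B, with 1-α = 0.72
R: 0.28×59 + 0.72×152 = 16.52 + 109.44 = 125.96 → 126
G: 0.28×193 + 0.72×123 = 54.04 + 88.56 = 142.60 → 143
B: 0.28×154 + 0.72×41 = 43.12 + 29.52 = 72.64 → 73
= RGB(126, 143, 73)


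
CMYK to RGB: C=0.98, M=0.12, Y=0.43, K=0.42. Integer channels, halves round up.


R = 255 × (1-C) × (1-K) = 255 × 0.02 × 0.58 = 2.958 → 3
G = 255 × (1-M) × (1-K) = 255 × 0.88 × 0.58 = 130.152 → 130
B = 255 × (1-Y) × (1-K) = 255 × 0.57 × 0.58 = 84.303 → 84
= RGB(3, 130, 84)


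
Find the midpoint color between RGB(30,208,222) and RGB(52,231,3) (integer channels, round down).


Midpoint: each channel = ⌊(C₁+C₂)/2⌋
R: ⌊(30+52)/2⌋ = 41
G: ⌊(208+231)/2⌋ = 219
B: ⌊(222+3)/2⌋ = 112
= RGB(41, 219, 112)


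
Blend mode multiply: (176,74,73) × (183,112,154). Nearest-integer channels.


Multiply: C = A×B/255, rounded to nearest integer
R: 176×183/255 = 32208/255 ≈ 126.306 → 126
G: 74×112/255 = 8288/255 ≈ 32.502 → 33
B: 73×154/255 = 11242/255 ≈ 44.086 → 44
= RGB(126, 33, 44)


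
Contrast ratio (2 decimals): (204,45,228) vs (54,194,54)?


Linearize each sRGB channel c=v/255: c/12.92 if c ≤ 0.04045 else ((c+0.055)/1.055)^2.4
L = 0.2126×R_lin + 0.7152×G_lin + 0.0722×B_lin
Color 1 (204,45,228):
  R=204: 204/255≈0.8000 > 0.04045 → ((0.8000+0.055)/1.055)^2.4 ≈ 0.60383
  G=45: 45/255≈0.1765 > 0.04045 → ((0.1765+0.055)/1.055)^2.4 ≈ 0.02624
  B=228: 228/255≈0.8941 > 0.04045 → ((0.8941+0.055)/1.055)^2.4 ≈ 0.77582
  L1 = 0.2126×0.60383 + 0.7152×0.02624 + 0.0722×0.77582 ≈ 0.20316
Color 2 (54,194,54):
  R=54: 54/255≈0.2118 > 0.04045 → ((0.2118+0.055)/1.055)^2.4 ≈ 0.03689
  G=194: 194/255≈0.7608 > 0.04045 → ((0.7608+0.055)/1.055)^2.4 ≈ 0.53948
  B=54: 54/255≈0.2118 > 0.04045 → ((0.2118+0.055)/1.055)^2.4 ≈ 0.03689
  L2 = 0.2126×0.03689 + 0.7152×0.53948 + 0.0722×0.03689 ≈ 0.39634
Lighter = 0.39634, Darker = 0.20316
Ratio = (L_lighter + 0.05) / (L_darker + 0.05)
Ratio = (0.39634 + 0.05) / (0.20316 + 0.05) = 0.44634 / 0.25316 ≈ 1.7631
Ratio ≈ 1.76:1


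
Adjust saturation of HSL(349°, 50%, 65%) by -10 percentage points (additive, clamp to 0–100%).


Original S = 50%
Adjustment = -10 percentage points
New S = 50 + (-10) = 40
Clamp to [0, 100] → 40
= HSL(349°, 40%, 65%)


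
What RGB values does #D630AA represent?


D6 → 214 (R)
30 → 48 (G)
AA → 170 (B)
= RGB(214, 48, 170)


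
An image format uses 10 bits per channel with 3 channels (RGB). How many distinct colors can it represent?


Total bits = 10 bits/channel × 3 channels = 30 bits
Distinct colors = 2^30
= 1,073,741,824 colors


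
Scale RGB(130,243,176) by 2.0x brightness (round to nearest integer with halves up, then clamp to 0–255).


Multiply each channel by 2.0, round half up, clamp to [0, 255]
R: 130×2.0 = 260 → clamp → 255
G: 243×2.0 = 486 → clamp → 255
B: 176×2.0 = 352 → clamp → 255
= RGB(255, 255, 255)


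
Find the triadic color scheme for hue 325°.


Triadic: equally spaced at 120° intervals
H1 = 325°
H2 = (325 + 120) mod 360 = 85°
H3 = (325 + 240) mod 360 = 205°
Triadic = 325°, 85°, 205°


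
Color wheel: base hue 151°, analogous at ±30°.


Base hue: 151°
Left analog: (151 - 30) mod 360 = 121°
Right analog: (151 + 30) mod 360 = 181°
Analogous hues = 121° and 181°


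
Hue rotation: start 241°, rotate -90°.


New hue = (H + rotation) mod 360
New hue = (241 -90) mod 360
= 151 mod 360
= 151°


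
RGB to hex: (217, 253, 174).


R = 217 → D9 (hex)
G = 253 → FD (hex)
B = 174 → AE (hex)
Hex = #D9FDAE


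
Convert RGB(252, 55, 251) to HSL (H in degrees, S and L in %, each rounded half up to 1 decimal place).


Normalize: R'=252/255≈0.9882, G'=55/255≈0.2157, B'=251/255≈0.9843
Max=252/255, Min=55/255, Δ=Max-Min=197/255
L = (Max+Min)/2 = (252+55)/510 = 307/510 = 0.60196… → L = 60.2%
L > 0.5 → S = Δ/(2-Max-Min) = 197/(510-252-55) = 197/203 = 0.97044… → S = 97.0%
(the 1/255 factors cancel in S and H, so raw channel differences can be used)
Max is R' → H = 60 × (((G-B)/Δ) mod 6) = 60 × (((55-251)/197) mod 6)
  (-196)/197 = -0.9949…; negative, so add 6 → 5.0050…
  H = 60 × 5.0050… = 300.304…° → H = 300.3°
= HSL(300.3°, 97.0%, 60.2%)


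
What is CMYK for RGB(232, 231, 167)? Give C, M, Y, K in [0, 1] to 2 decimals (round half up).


R'=232/255≈0.9098, G'=231/255≈0.9059, B'=167/255≈0.6549
K = 1 - max(R',G',B') = 1 - 232/255 = 23/255 = 0.09019… → 0.09
(1-R'-K)/(1-K) simplifies to (max-R)/max with max = 232:
C = (232-232)/232 = 0/232 = 0 → 0.00
M = (232-231)/232 = 1/232 = 0.00431… → 0.00
Y = (232-167)/232 = 65/232 = 0.28017… → 0.28
= CMYK(0.00, 0.00, 0.28, 0.09)


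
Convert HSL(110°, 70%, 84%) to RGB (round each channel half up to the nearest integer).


H=110°, S=0.70, L=0.84
C = (1-|2L-1|)×S = (1-|0.68|)×0.70 = 0.224
H' = H/60 = 110/60 ≈ 1.8333; X = C×(1-|H' mod 2 - 1|) ≈ 0.0373
m = L - C/2 = 0.84 - 0.112 = 0.728
Sector ⌊H'⌋ = 1 → (R',G',B') = (≈0.0373, 0.224, 0.0)
RGB = ((R'+m)×255, (G'+m)×255, (B'+m)×255) = (195.16, 242.76, 185.64)
Round half up → RGB(195, 243, 186)


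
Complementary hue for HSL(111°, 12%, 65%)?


Complement = opposite side of color wheel = hue + 180°
H' = (111 + 180) mod 360 = 291°
S and L unchanged.
= HSL(291°, 12%, 65%)


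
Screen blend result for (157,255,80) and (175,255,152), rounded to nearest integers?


Screen: C = 255 - (255-A)×(255-B)/255, rounded to nearest integer
R: 255 - (255-157)×(255-175)/255 = 255 - 7840/255 ≈ 255 - 30.745 = 224.255 → 224
G: 255 - (255-255)×(255-255)/255 = 255 - 0/255 ≈ 255 - 0.000 = 255.000 → 255
B: 255 - (255-80)×(255-152)/255 = 255 - 18025/255 ≈ 255 - 70.686 = 184.314 → 184
= RGB(224, 255, 184)


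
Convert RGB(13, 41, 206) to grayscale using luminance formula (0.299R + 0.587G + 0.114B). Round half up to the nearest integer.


Gray = 0.299×R + 0.587×G + 0.114×B
Gray = 0.299×13 + 0.587×41 + 0.114×206
Gray = 3.887 + 24.067 + 23.484
Gray = 51.438 → round half up → 51
Gray = 51


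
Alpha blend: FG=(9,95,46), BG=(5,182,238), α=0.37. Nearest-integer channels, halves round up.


C = α×F + (1-α)×B, with 1-α = 0.63
R: 0.37×9 + 0.63×5 = 3.33 + 3.15 = 6.48 → 6
G: 0.37×95 + 0.63×182 = 35.15 + 114.66 = 149.81 → 150
B: 0.37×46 + 0.63×238 = 17.02 + 149.94 = 166.96 → 167
= RGB(6, 150, 167)


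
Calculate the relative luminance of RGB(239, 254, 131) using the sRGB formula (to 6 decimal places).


Linearize each channel (sRGB transfer function): c = v/255; c_lin = c/12.92 if c ≤ 0.04045, else ((c+0.055)/1.055)^2.4
  R: 239/255 ≈ 0.937255 > 0.04045 → ((0.937255+0.055)/1.055)^2.4 ≈ 0.863157
  G: 254/255 ≈ 0.996078 > 0.04045 → ((0.996078+0.055)/1.055)^2.4 ≈ 0.991102
  B: 131/255 ≈ 0.513725 > 0.04045 → ((0.513725+0.055)/1.055)^2.4 ≈ 0.226966
R_lin = 0.863157, G_lin = 0.991102, B_lin = 0.226966
L = 0.2126×R + 0.7152×G + 0.0722×B
L = 0.2126×0.863157 + 0.7152×0.991102 + 0.0722×0.226966
L ≈ 0.908730


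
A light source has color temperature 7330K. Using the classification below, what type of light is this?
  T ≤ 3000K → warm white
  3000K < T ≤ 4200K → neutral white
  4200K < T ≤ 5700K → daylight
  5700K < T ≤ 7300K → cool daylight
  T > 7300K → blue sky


Temperature: 7330K
7330K > 7300K → blue sky
Classification: blue sky


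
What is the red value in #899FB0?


Color: #899FB0
R = 89 = 137
G = 9F = 159
B = B0 = 176
Red = 137


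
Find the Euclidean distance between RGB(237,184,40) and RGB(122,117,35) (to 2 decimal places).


d = √[(R₁-R₂)² + (G₁-G₂)² + (B₁-B₂)²]
d = √[(237-122)² + (184-117)² + (40-35)²]
d = √[13225 + 4489 + 25]
d = √17739
d ≈ 133.19


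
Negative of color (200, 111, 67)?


Invert: (255-R, 255-G, 255-B)
R: 255-200 = 55
G: 255-111 = 144
B: 255-67 = 188
= RGB(55, 144, 188)


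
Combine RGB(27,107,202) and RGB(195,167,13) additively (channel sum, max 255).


Additive: each channel = min(255, C₁+C₂)
R: 27+195 = 222 → 222
G: 107+167 = 274 → 255
B: 202+13 = 215 → 215
= RGB(222, 255, 215)


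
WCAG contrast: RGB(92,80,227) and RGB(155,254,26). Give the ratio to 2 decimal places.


Linearize each sRGB channel c=v/255: c/12.92 if c ≤ 0.04045 else ((c+0.055)/1.055)^2.4
L = 0.2126×R_lin + 0.7152×G_lin + 0.0722×B_lin
Color 1 (92,80,227):
  R=92: 92/255≈0.3608 > 0.04045 → ((0.3608+0.055)/1.055)^2.4 ≈ 0.10702
  G=80: 80/255≈0.3137 > 0.04045 → ((0.3137+0.055)/1.055)^2.4 ≈ 0.08022
  B=227: 227/255≈0.8902 > 0.04045 → ((0.8902+0.055)/1.055)^2.4 ≈ 0.76815
  L1 = 0.2126×0.10702 + 0.7152×0.08022 + 0.0722×0.76815 ≈ 0.13559
Color 2 (155,254,26):
  R=155: 155/255≈0.6078 > 0.04045 → ((0.6078+0.055)/1.055)^2.4 ≈ 0.32778
  G=254: 254/255≈0.9961 > 0.04045 → ((0.9961+0.055)/1.055)^2.4 ≈ 0.99110
  B=26: 26/255≈0.1020 > 0.04045 → ((0.1020+0.055)/1.055)^2.4 ≈ 0.01033
  L2 = 0.2126×0.32778 + 0.7152×0.99110 + 0.0722×0.01033 ≈ 0.77927
Lighter = 0.77927, Darker = 0.13559
Ratio = (L_lighter + 0.05) / (L_darker + 0.05)
Ratio = (0.77927 + 0.05) / (0.13559 + 0.05) = 0.82927 / 0.18559 ≈ 4.4684
Ratio ≈ 4.47:1


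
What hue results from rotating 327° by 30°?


New hue = (H + rotation) mod 360
New hue = (327 + 30) mod 360
= 357 mod 360
= 357°


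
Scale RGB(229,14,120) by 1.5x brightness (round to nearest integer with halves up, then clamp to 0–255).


Multiply each channel by 1.5, round half up, clamp to [0, 255]
R: 229×1.5 = 343.5 → round → 344 → clamp → 255
G: 14×1.5 = 21
B: 120×1.5 = 180
= RGB(255, 21, 180)


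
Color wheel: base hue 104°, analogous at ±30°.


Base hue: 104°
Left analog: (104 - 30) mod 360 = 74°
Right analog: (104 + 30) mod 360 = 134°
Analogous hues = 74° and 134°


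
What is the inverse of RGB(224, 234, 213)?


Invert: (255-R, 255-G, 255-B)
R: 255-224 = 31
G: 255-234 = 21
B: 255-213 = 42
= RGB(31, 21, 42)


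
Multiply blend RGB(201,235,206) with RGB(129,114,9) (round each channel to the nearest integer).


Multiply: C = A×B/255, rounded to nearest integer
R: 201×129/255 = 25929/255 ≈ 101.682 → 102
G: 235×114/255 = 26790/255 ≈ 105.059 → 105
B: 206×9/255 = 1854/255 ≈ 7.271 → 7
= RGB(102, 105, 7)


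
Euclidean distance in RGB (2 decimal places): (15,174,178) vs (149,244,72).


d = √[(R₁-R₂)² + (G₁-G₂)² + (B₁-B₂)²]
d = √[(15-149)² + (174-244)² + (178-72)²]
d = √[17956 + 4900 + 11236]
d = √34092
d ≈ 184.64


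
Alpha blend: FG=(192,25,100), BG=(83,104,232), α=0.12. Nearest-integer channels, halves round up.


C = α×F + (1-α)×B, with 1-α = 0.88
R: 0.12×192 + 0.88×83 = 23.04 + 73.04 = 96.08 → 96
G: 0.12×25 + 0.88×104 = 3.00 + 91.52 = 94.52 → 95
B: 0.12×100 + 0.88×232 = 12.00 + 204.16 = 216.16 → 216
= RGB(96, 95, 216)


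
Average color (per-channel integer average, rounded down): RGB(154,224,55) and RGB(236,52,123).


Midpoint: each channel = ⌊(C₁+C₂)/2⌋
R: ⌊(154+236)/2⌋ = 195
G: ⌊(224+52)/2⌋ = 138
B: ⌊(55+123)/2⌋ = 89
= RGB(195, 138, 89)


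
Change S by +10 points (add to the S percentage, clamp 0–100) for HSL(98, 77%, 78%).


Original S = 77%
Adjustment = +10 percentage points
New S = 77 + (10) = 87
Clamp to [0, 100] → 87
= HSL(98°, 87%, 78%)


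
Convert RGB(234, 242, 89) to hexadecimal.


R = 234 → EA (hex)
G = 242 → F2 (hex)
B = 89 → 59 (hex)
Hex = #EAF259


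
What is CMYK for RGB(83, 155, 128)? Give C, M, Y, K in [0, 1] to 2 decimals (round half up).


R'=83/255≈0.3255, G'=155/255≈0.6078, B'=128/255≈0.5020
K = 1 - max(R',G',B') = 1 - 155/255 = 100/255 = 0.39215… → 0.39
(1-R'-K)/(1-K) simplifies to (max-R)/max with max = 155:
C = (155-83)/155 = 72/155 = 0.46451… → 0.46
M = (155-155)/155 = 0/155 = 0 → 0.00
Y = (155-128)/155 = 27/155 = 0.17419… → 0.17
= CMYK(0.46, 0.00, 0.17, 0.39)


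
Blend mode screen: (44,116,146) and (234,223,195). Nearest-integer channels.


Screen: C = 255 - (255-A)×(255-B)/255, rounded to nearest integer
R: 255 - (255-44)×(255-234)/255 = 255 - 4431/255 ≈ 255 - 17.376 = 237.624 → 238
G: 255 - (255-116)×(255-223)/255 = 255 - 4448/255 ≈ 255 - 17.443 = 237.557 → 238
B: 255 - (255-146)×(255-195)/255 = 255 - 6540/255 ≈ 255 - 25.647 = 229.353 → 229
= RGB(238, 238, 229)


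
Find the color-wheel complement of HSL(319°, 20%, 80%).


Complement = opposite side of color wheel = hue + 180°
H' = (319 + 180) mod 360 = 139°
S and L unchanged.
= HSL(139°, 20%, 80%)


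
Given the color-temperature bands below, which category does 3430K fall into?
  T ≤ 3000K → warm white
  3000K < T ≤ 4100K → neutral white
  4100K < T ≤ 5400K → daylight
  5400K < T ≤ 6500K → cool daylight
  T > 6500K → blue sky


Temperature: 3430K
3000K < 3430K ≤ 4100K → neutral white
Classification: neutral white


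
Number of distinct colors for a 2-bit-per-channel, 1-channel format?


Total bits = 2 bits/channel × 1 channels = 2 bits
Distinct colors = 2^2
= 4 colors


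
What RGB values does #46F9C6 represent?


46 → 70 (R)
F9 → 249 (G)
C6 → 198 (B)
= RGB(70, 249, 198)


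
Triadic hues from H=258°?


Triadic: equally spaced at 120° intervals
H1 = 258°
H2 = (258 + 120) mod 360 = 18°
H3 = (258 + 240) mod 360 = 138°
Triadic = 258°, 18°, 138°


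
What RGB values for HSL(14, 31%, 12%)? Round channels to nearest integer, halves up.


H=14°, S=0.31, L=0.12
C = (1-|2L-1|)×S = (1-|-0.76|)×0.31 = 0.0744
H' = H/60 = 14/60 ≈ 0.2333; X = C×(1-|H' mod 2 - 1|) = 0.01736
m = L - C/2 = 0.12 - 0.0372 = 0.0828
Sector ⌊H'⌋ = 0 → (R',G',B') = (0.0744, 0.01736, 0.0)
RGB = ((R'+m)×255, (G'+m)×255, (B'+m)×255) = (40.086, 25.5408, 21.114)
Round half up → RGB(40, 26, 21)


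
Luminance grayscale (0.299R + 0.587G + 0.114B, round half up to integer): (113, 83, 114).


Gray = 0.299×R + 0.587×G + 0.114×B
Gray = 0.299×113 + 0.587×83 + 0.114×114
Gray = 33.787 + 48.721 + 12.996
Gray = 95.504 → round half up → 96
Gray = 96


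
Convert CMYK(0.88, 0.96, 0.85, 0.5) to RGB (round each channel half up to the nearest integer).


R = 255 × (1-C) × (1-K) = 255 × 0.12 × 0.50 = 15.3 → 15
G = 255 × (1-M) × (1-K) = 255 × 0.04 × 0.50 = 5.1 → 5
B = 255 × (1-Y) × (1-K) = 255 × 0.15 × 0.50 = 19.125 → 19
= RGB(15, 5, 19)


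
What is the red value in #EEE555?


Color: #EEE555
R = EE = 238
G = E5 = 229
B = 55 = 85
Red = 238


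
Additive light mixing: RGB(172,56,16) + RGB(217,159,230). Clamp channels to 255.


Additive: each channel = min(255, C₁+C₂)
R: 172+217 = 389 → 255
G: 56+159 = 215 → 215
B: 16+230 = 246 → 246
= RGB(255, 215, 246)


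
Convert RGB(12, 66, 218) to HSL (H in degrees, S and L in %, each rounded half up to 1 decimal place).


Normalize: R'=12/255≈0.0471, G'=66/255≈0.2588, B'=218/255≈0.8549
Max=218/255, Min=12/255, Δ=Max-Min=206/255
L = (Max+Min)/2 = (218+12)/510 = 230/510 = 0.45098… → L = 45.1%
L ≤ 0.5 → S = Δ/(Max+Min) = 206/(218+12) = 206/230 = 0.89565… → S = 89.6%
(the 1/255 factors cancel in S and H, so raw channel differences can be used)
Max is B' → H = 60 × ((R-G)/Δ + 4) = 60 × ((12-66)/206 + 4)
  -54/206 + 4 = -0.2621… + 4 = 3.7378…
  H = 60 × 3.7378… = 224.271…° → H = 224.3°
= HSL(224.3°, 89.6%, 45.1%)


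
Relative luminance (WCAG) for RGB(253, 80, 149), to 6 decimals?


Linearize each channel (sRGB transfer function): c = v/255; c_lin = c/12.92 if c ≤ 0.04045, else ((c+0.055)/1.055)^2.4
  R: 253/255 ≈ 0.992157 > 0.04045 → ((0.992157+0.055)/1.055)^2.4 ≈ 0.982251
  G: 80/255 ≈ 0.313725 > 0.04045 → ((0.313725+0.055)/1.055)^2.4 ≈ 0.080220
  B: 149/255 ≈ 0.584314 > 0.04045 → ((0.584314+0.055)/1.055)^2.4 ≈ 0.300544
R_lin = 0.982251, G_lin = 0.080220, B_lin = 0.300544
L = 0.2126×R + 0.7152×G + 0.0722×B
L = 0.2126×0.982251 + 0.7152×0.080220 + 0.0722×0.300544
L ≈ 0.287899


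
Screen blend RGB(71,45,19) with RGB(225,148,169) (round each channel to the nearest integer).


Screen: C = 255 - (255-A)×(255-B)/255, rounded to nearest integer
R: 255 - (255-71)×(255-225)/255 = 255 - 5520/255 ≈ 255 - 21.647 = 233.353 → 233
G: 255 - (255-45)×(255-148)/255 = 255 - 22470/255 ≈ 255 - 88.118 = 166.882 → 167
B: 255 - (255-19)×(255-169)/255 = 255 - 20296/255 ≈ 255 - 79.592 = 175.408 → 175
= RGB(233, 167, 175)


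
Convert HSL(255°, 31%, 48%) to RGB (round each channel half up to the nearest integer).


H=255°, S=0.31, L=0.48
C = (1-|2L-1|)×S = (1-|-0.04|)×0.31 = 0.2976
H' = H/60 = 255/60 ≈ 4.2500; X = C×(1-|H' mod 2 - 1|) = 0.0744
m = L - C/2 = 0.48 - 0.1488 = 0.3312
Sector ⌊H'⌋ = 4 → (R',G',B') = (0.0744, 0.0, 0.2976)
RGB = ((R'+m)×255, (G'+m)×255, (B'+m)×255) = (103.428, 84.456, 160.344)
Round half up → RGB(103, 84, 160)


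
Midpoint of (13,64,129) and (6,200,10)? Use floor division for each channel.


Midpoint: each channel = ⌊(C₁+C₂)/2⌋
R: ⌊(13+6)/2⌋ = 9
G: ⌊(64+200)/2⌋ = 132
B: ⌊(129+10)/2⌋ = 69
= RGB(9, 132, 69)


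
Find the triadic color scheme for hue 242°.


Triadic: equally spaced at 120° intervals
H1 = 242°
H2 = (242 + 120) mod 360 = 2°
H3 = (242 + 240) mod 360 = 122°
Triadic = 242°, 2°, 122°


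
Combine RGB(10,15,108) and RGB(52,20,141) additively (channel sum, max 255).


Additive: each channel = min(255, C₁+C₂)
R: 10+52 = 62 → 62
G: 15+20 = 35 → 35
B: 108+141 = 249 → 249
= RGB(62, 35, 249)


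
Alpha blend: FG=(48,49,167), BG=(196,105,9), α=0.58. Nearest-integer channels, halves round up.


C = α×F + (1-α)×B, with 1-α = 0.42
R: 0.58×48 + 0.42×196 = 27.84 + 82.32 = 110.16 → 110
G: 0.58×49 + 0.42×105 = 28.42 + 44.10 = 72.52 → 73
B: 0.58×167 + 0.42×9 = 96.86 + 3.78 = 100.64 → 101
= RGB(110, 73, 101)


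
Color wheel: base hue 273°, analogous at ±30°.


Base hue: 273°
Left analog: (273 - 30) mod 360 = 243°
Right analog: (273 + 30) mod 360 = 303°
Analogous hues = 243° and 303°


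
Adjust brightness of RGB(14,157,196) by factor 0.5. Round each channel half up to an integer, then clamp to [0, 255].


Multiply each channel by 0.5, round half up, clamp to [0, 255]
R: 14×0.5 = 7
G: 157×0.5 = 78.5 → round → 79
B: 196×0.5 = 98
= RGB(7, 79, 98)


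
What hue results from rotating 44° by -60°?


New hue = (H + rotation) mod 360
New hue = (44 -60) mod 360
= -16 mod 360
= 344°


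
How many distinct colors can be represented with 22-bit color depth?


Colors = 2^bits = 2^22
= 4,194,304 colors


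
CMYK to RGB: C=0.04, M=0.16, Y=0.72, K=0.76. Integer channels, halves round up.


R = 255 × (1-C) × (1-K) = 255 × 0.96 × 0.24 = 58.752 → 59
G = 255 × (1-M) × (1-K) = 255 × 0.84 × 0.24 = 51.408 → 51
B = 255 × (1-Y) × (1-K) = 255 × 0.28 × 0.24 = 17.136 → 17
= RGB(59, 51, 17)


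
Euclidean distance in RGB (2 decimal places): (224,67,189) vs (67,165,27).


d = √[(R₁-R₂)² + (G₁-G₂)² + (B₁-B₂)²]
d = √[(224-67)² + (67-165)² + (189-27)²]
d = √[24649 + 9604 + 26244]
d = √60497
d ≈ 245.96


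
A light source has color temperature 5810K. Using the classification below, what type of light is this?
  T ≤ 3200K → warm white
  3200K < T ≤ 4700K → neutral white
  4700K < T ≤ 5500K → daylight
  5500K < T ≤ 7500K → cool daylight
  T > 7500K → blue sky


Temperature: 5810K
5500K < 5810K ≤ 7500K → cool daylight
Classification: cool daylight


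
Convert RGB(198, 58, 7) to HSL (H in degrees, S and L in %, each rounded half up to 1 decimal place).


Normalize: R'=198/255≈0.7765, G'=58/255≈0.2275, B'=7/255≈0.0275
Max=198/255, Min=7/255, Δ=Max-Min=191/255
L = (Max+Min)/2 = (198+7)/510 = 205/510 = 0.40196… → L = 40.2%
L ≤ 0.5 → S = Δ/(Max+Min) = 191/(198+7) = 191/205 = 0.93170… → S = 93.2%
(the 1/255 factors cancel in S and H, so raw channel differences can be used)
Max is R' → H = 60 × (((G-B)/Δ) mod 6) = 60 × (((58-7)/191) mod 6)
  51/191 = 0.2670…
  H = 60 × 0.2670… = 16.020…° → H = 16.0°
= HSL(16.0°, 93.2%, 40.2%)


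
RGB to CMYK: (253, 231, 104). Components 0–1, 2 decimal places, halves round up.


R'=253/255≈0.9922, G'=231/255≈0.9059, B'=104/255≈0.4078
K = 1 - max(R',G',B') = 1 - 253/255 = 2/255 = 0.00784… → 0.01
(1-R'-K)/(1-K) simplifies to (max-R)/max with max = 253:
C = (253-253)/253 = 0/253 = 0 → 0.00
M = (253-231)/253 = 22/253 = 0.08695… → 0.09
Y = (253-104)/253 = 149/253 = 0.58893… → 0.59
= CMYK(0.00, 0.09, 0.59, 0.01)


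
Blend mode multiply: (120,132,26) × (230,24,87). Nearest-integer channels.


Multiply: C = A×B/255, rounded to nearest integer
R: 120×230/255 = 27600/255 ≈ 108.235 → 108
G: 132×24/255 = 3168/255 ≈ 12.424 → 12
B: 26×87/255 = 2262/255 ≈ 8.871 → 9
= RGB(108, 12, 9)


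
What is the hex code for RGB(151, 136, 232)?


R = 151 → 97 (hex)
G = 136 → 88 (hex)
B = 232 → E8 (hex)
Hex = #9788E8


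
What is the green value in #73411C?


Color: #73411C
R = 73 = 115
G = 41 = 65
B = 1C = 28
Green = 65


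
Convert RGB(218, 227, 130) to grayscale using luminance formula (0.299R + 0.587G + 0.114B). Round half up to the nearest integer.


Gray = 0.299×R + 0.587×G + 0.114×B
Gray = 0.299×218 + 0.587×227 + 0.114×130
Gray = 65.182 + 133.249 + 14.820
Gray = 213.251 → round half up → 213
Gray = 213


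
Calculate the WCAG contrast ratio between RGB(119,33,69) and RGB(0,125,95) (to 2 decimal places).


Linearize each sRGB channel c=v/255: c/12.92 if c ≤ 0.04045 else ((c+0.055)/1.055)^2.4
L = 0.2126×R_lin + 0.7152×G_lin + 0.0722×B_lin
Color 1 (119,33,69):
  R=119: 119/255≈0.4667 > 0.04045 → ((0.4667+0.055)/1.055)^2.4 ≈ 0.18447
  G=33: 33/255≈0.1294 > 0.04045 → ((0.1294+0.055)/1.055)^2.4 ≈ 0.01521
  B=69: 69/255≈0.2706 > 0.04045 → ((0.2706+0.055)/1.055)^2.4 ≈ 0.05951
  L1 = 0.2126×0.18447 + 0.7152×0.01521 + 0.0722×0.05951 ≈ 0.05439
Color 2 (0,125,95):
  R=0: 0/255≈0.0000 ≤ 0.04045 → 0.0000/12.92 ≈ 0.00000
  G=125: 125/255≈0.4902 > 0.04045 → ((0.4902+0.055)/1.055)^2.4 ≈ 0.20508
  B=95: 95/255≈0.3725 > 0.04045 → ((0.3725+0.055)/1.055)^2.4 ≈ 0.11444
  L2 = 0.2126×0.00000 + 0.7152×0.20508 + 0.0722×0.11444 ≈ 0.15493
Lighter = 0.15493, Darker = 0.05439
Ratio = (L_lighter + 0.05) / (L_darker + 0.05)
Ratio = (0.15493 + 0.05) / (0.05439 + 0.05) = 0.20493 / 0.10439 ≈ 1.9631
Ratio ≈ 1.96:1


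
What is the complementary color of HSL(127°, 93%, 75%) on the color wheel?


Complement = opposite side of color wheel = hue + 180°
H' = (127 + 180) mod 360 = 307°
S and L unchanged.
= HSL(307°, 93%, 75%)


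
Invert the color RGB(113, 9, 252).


Invert: (255-R, 255-G, 255-B)
R: 255-113 = 142
G: 255-9 = 246
B: 255-252 = 3
= RGB(142, 246, 3)


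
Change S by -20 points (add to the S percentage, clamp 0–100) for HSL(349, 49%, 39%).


Original S = 49%
Adjustment = -20 percentage points
New S = 49 + (-20) = 29
Clamp to [0, 100] → 29
= HSL(349°, 29%, 39%)


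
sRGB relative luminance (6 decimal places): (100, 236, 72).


Linearize each channel (sRGB transfer function): c = v/255; c_lin = c/12.92 if c ≤ 0.04045, else ((c+0.055)/1.055)^2.4
  R: 100/255 ≈ 0.392157 > 0.04045 → ((0.392157+0.055)/1.055)^2.4 ≈ 0.127438
  G: 236/255 ≈ 0.925490 > 0.04045 → ((0.925490+0.055)/1.055)^2.4 ≈ 0.838799
  B: 72/255 ≈ 0.282353 > 0.04045 → ((0.282353+0.055)/1.055)^2.4 ≈ 0.064803
R_lin = 0.127438, G_lin = 0.838799, B_lin = 0.064803
L = 0.2126×R + 0.7152×G + 0.0722×B
L = 0.2126×0.127438 + 0.7152×0.838799 + 0.0722×0.064803
L ≈ 0.631681


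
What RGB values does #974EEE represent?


97 → 151 (R)
4E → 78 (G)
EE → 238 (B)
= RGB(151, 78, 238)


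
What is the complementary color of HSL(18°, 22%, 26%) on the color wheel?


Complement = opposite side of color wheel = hue + 180°
H' = (18 + 180) mod 360 = 198°
S and L unchanged.
= HSL(198°, 22%, 26%)


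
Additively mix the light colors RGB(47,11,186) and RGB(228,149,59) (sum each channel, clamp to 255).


Additive: each channel = min(255, C₁+C₂)
R: 47+228 = 275 → 255
G: 11+149 = 160 → 160
B: 186+59 = 245 → 245
= RGB(255, 160, 245)


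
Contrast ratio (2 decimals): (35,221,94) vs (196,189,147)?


Linearize each sRGB channel c=v/255: c/12.92 if c ≤ 0.04045 else ((c+0.055)/1.055)^2.4
L = 0.2126×R_lin + 0.7152×G_lin + 0.0722×B_lin
Color 1 (35,221,94):
  R=35: 35/255≈0.1373 > 0.04045 → ((0.1373+0.055)/1.055)^2.4 ≈ 0.01681
  G=221: 221/255≈0.8667 > 0.04045 → ((0.8667+0.055)/1.055)^2.4 ≈ 0.72306
  B=94: 94/255≈0.3686 > 0.04045 → ((0.3686+0.055)/1.055)^2.4 ≈ 0.11193
  L1 = 0.2126×0.01681 + 0.7152×0.72306 + 0.0722×0.11193 ≈ 0.52878
Color 2 (196,189,147):
  R=196: 196/255≈0.7686 > 0.04045 → ((0.7686+0.055)/1.055)^2.4 ≈ 0.55201
  G=189: 189/255≈0.7412 > 0.04045 → ((0.7412+0.055)/1.055)^2.4 ≈ 0.50888
  B=147: 147/255≈0.5765 > 0.04045 → ((0.5765+0.055)/1.055)^2.4 ≈ 0.29177
  L2 = 0.2126×0.55201 + 0.7152×0.50888 + 0.0722×0.29177 ≈ 0.50238
Lighter = 0.52878, Darker = 0.50238
Ratio = (L_lighter + 0.05) / (L_darker + 0.05)
Ratio = (0.52878 + 0.05) / (0.50238 + 0.05) = 0.57878 / 0.55238 ≈ 1.0478
Ratio ≈ 1.05:1


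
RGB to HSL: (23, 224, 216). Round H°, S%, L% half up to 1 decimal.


Normalize: R'=23/255≈0.0902, G'=224/255≈0.8784, B'=216/255≈0.8471
Max=224/255, Min=23/255, Δ=Max-Min=201/255
L = (Max+Min)/2 = (224+23)/510 = 247/510 = 0.48431… → L = 48.4%
L ≤ 0.5 → S = Δ/(Max+Min) = 201/(224+23) = 201/247 = 0.81376… → S = 81.4%
(the 1/255 factors cancel in S and H, so raw channel differences can be used)
Max is G' → H = 60 × ((B-R)/Δ + 2) = 60 × ((216-23)/201 + 2)
  193/201 + 2 = 0.9601… + 2 = 2.9601…
  H = 60 × 2.9601… = 177.611…° → H = 177.6°
= HSL(177.6°, 81.4%, 48.4%)


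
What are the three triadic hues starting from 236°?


Triadic: equally spaced at 120° intervals
H1 = 236°
H2 = (236 + 120) mod 360 = 356°
H3 = (236 + 240) mod 360 = 116°
Triadic = 236°, 356°, 116°


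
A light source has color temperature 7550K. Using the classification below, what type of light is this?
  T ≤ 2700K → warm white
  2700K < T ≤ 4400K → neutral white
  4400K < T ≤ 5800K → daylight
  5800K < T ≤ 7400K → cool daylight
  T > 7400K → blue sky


Temperature: 7550K
7550K > 7400K → blue sky
Classification: blue sky
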